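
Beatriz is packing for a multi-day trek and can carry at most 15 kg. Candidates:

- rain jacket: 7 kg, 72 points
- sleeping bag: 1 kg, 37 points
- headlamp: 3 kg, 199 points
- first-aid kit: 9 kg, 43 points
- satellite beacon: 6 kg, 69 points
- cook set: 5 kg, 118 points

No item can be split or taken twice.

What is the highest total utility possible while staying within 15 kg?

Density check — headlamp 66.33, sleeping bag 37.00, cook set 23.60 are the best per kg.
Best packing: sleeping bag + headlamp + satellite beacon + cook set — 15 kg, 423 total.
Every other selection either busts 15 kg or fails to beat 423.

423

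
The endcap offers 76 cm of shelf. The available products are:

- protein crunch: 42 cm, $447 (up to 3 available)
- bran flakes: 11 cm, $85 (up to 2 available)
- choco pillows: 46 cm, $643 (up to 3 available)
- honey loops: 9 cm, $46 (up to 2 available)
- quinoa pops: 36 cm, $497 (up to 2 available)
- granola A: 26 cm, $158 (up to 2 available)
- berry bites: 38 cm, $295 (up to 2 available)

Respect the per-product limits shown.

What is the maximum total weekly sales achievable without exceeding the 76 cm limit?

Filling by ratio: 2×bran flakes + choco pillows for 813, with 8 cm left unused.
The 68 cm tied up in 2×bran flakes and choco pillows is better spent on 2×quinoa pops — total rises to 994 (72 cm).
Nothing else within 76 cm beats 994.

994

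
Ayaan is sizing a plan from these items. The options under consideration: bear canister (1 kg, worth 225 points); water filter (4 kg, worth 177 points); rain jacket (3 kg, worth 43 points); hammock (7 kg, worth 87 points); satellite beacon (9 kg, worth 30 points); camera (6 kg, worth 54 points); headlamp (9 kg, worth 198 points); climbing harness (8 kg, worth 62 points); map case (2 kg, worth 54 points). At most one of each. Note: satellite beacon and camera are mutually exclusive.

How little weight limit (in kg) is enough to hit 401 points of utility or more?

5

Minimise kg subject to total utility ≥ 401.
bear canister + water filter: 402 utility at 5 kg.
Any bundle with less than 5 kg falls short of 401.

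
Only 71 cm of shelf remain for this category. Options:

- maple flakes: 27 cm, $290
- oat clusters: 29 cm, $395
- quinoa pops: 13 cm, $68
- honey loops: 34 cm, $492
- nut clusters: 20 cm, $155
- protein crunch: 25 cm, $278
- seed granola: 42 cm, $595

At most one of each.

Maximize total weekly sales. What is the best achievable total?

990

By weekly sales per cm: honey loops 14.47, seed granola 14.17, oat clusters 13.62, protein crunch 11.12 lead.
Taking the top-ratio products first gives oat clusters + honey loops for 887 (63 cm).
Replace honey loops with seed granola: the trade gains 103 net, giving 990 at 71 cm.
Next best is oat clusters + honey loops at 887 (63 cm) — short by 103.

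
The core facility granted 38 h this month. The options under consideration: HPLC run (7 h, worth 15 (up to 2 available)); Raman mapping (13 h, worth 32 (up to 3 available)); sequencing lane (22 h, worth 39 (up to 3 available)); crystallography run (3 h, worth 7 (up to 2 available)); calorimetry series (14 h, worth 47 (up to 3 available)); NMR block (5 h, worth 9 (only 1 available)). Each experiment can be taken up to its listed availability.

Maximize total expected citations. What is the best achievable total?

By expected citations per h: calorimetry series 3.36, Raman mapping 2.46, crystallography run 2.33 lead.
Greedy by ratio would take 2×crystallography run + 2×calorimetry series: 34 h used, total 108.
The 3 h tied up in crystallography run is better spent on HPLC run — total rises to 116 (38 h).

116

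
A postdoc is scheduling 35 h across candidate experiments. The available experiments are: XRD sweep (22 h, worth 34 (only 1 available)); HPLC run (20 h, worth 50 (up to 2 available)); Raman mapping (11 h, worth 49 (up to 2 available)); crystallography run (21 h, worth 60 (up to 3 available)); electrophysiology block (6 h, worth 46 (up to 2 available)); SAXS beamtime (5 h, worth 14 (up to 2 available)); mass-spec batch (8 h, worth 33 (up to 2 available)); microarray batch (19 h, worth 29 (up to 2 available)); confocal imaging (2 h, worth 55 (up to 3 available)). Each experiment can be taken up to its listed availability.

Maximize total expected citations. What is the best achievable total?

323

Filling by ratio: Raman mapping + 2×electrophysiology block + SAXS beamtime + 3×confocal imaging for 320, with 1 h left unused.
Replace Raman mapping and SAXS beamtime with 2×mass-spec batch: the trade gains 3 net, giving 323 at 34 h.
No other feasible combination exceeds 323.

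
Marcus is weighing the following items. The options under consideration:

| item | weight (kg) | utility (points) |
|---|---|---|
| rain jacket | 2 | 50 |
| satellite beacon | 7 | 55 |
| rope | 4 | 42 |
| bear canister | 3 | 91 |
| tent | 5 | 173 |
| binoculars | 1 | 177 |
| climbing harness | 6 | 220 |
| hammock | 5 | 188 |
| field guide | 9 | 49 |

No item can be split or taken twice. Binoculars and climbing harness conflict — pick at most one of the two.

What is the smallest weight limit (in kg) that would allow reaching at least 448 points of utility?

Need the lightest bundle worth ≥ 448.
bear canister + binoculars + hammock: 456 utility at 9 kg.
No combination under 9 kg hits 448.

9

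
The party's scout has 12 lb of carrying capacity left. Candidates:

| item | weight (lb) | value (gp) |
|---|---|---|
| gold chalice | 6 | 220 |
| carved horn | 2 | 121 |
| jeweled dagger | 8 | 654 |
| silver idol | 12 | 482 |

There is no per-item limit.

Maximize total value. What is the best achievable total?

896

Ranking by ratio (value/lb): jeweled dagger 81.75, carved horn 60.50, silver idol 40.17, gold chalice 36.67.
2×carved horn + jeweled dagger uses 12 of the 12 lb and totals 896.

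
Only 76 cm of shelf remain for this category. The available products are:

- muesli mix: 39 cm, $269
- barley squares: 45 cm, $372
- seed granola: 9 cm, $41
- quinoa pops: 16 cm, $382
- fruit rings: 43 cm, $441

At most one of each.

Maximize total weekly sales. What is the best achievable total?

864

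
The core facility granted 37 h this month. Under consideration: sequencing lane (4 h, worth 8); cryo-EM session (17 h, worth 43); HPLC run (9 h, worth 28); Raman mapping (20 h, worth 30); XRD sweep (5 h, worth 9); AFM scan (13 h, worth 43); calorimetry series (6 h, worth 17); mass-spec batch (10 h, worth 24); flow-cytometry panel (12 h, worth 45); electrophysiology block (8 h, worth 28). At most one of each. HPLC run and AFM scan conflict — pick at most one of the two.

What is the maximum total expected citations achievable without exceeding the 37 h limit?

124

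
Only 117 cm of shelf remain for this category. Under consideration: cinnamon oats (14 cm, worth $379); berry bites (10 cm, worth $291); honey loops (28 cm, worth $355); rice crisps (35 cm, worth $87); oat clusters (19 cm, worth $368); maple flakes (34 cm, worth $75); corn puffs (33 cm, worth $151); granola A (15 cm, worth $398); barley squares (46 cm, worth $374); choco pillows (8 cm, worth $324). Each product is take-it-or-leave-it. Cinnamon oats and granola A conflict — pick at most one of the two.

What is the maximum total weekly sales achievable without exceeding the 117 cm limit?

1887

Taking berry bites + honey loops + oat clusters + corn puffs + granola A + choco pillows: 113 cm used, 1887 in weekly sales.
Runner-up cinnamon oats + berry bites + honey loops + oat clusters + corn puffs + choco pillows tops out at 1868.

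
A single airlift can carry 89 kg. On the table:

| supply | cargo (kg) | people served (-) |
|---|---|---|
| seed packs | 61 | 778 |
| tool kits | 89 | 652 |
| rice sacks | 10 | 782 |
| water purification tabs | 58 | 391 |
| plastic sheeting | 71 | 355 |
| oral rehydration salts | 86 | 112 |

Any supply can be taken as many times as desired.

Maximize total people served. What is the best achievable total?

By people served per kg: rice sacks 78.20, seed packs 12.75, tool kits 7.33 lead.
Best packing: 8×rice sacks — 80 kg, 6256 total.

6256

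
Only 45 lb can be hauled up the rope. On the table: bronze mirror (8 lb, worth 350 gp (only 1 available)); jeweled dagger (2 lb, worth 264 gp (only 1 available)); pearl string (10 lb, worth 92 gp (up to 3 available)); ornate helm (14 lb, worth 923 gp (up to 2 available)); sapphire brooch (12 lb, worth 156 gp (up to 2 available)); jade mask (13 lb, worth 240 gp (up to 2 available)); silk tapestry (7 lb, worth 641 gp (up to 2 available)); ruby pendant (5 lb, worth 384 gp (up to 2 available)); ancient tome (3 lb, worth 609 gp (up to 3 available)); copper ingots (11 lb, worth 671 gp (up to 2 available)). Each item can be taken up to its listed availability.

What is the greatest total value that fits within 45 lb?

The ratio heuristic lands on bronze mirror + jeweled dagger + 2×silk tapestry + 2×ruby pendant + 3×ancient tome (4491) but leaves 2 lb idle.
Replace bronze mirror and ruby pendant with ornate helm: the trade gains 189 net, giving 4680 at 44 lb.
The spare 1 lb is too small for any remaining item, and no exchange beats 4680.

4680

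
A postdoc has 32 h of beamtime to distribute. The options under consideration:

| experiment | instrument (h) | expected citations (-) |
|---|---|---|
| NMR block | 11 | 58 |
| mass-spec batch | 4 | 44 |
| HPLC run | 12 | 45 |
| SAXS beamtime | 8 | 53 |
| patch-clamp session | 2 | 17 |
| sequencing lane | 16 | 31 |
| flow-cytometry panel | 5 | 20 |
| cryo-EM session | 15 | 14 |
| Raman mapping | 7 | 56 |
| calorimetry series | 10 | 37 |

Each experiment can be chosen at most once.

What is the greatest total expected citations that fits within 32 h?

228

Ranking by ratio (expected citations/h): mass-spec batch 11.00, patch-clamp session 8.50, Raman mapping 8.00, SAXS beamtime 6.62.
The ratio ordering already packs tightly: NMR block + mass-spec batch + SAXS beamtime + patch-clamp session + Raman mapping, 32 h, 228.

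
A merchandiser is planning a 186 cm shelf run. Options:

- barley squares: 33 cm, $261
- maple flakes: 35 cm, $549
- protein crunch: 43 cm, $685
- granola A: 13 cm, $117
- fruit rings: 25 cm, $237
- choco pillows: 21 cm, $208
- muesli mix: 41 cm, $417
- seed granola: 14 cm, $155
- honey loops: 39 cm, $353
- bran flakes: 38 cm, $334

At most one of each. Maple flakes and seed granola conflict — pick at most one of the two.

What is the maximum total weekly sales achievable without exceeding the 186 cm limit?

Best packing: maple flakes + protein crunch + fruit rings + muesli mix + honey loops — 183 cm, 2241 total.

2241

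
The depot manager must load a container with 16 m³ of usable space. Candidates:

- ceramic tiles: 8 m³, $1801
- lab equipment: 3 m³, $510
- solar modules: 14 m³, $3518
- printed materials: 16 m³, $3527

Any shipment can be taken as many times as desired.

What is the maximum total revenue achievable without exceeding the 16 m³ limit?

Density check — solar modules 251.29, ceramic tiles 225.12, printed materials 220.44 are the best per m³.
The ratio heuristic lands on solar modules (3518) but leaves 2 m³ idle.
Replace solar modules with 2×ceramic tiles: the trade gains 84 net, giving 3602 at 16 m³.

3602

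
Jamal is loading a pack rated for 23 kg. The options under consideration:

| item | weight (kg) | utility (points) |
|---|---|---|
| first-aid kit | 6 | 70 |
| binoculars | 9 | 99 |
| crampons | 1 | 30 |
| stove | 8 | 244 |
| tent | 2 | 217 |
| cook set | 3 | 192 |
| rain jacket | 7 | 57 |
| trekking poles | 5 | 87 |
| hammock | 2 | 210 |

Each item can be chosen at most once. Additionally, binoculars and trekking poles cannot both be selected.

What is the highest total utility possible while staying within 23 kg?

980

The ratio ordering already packs tightly: crampons + stove + tent + cook set + trekking poles + hammock, 21 kg, 980.
No other feasible combination exceeds 980.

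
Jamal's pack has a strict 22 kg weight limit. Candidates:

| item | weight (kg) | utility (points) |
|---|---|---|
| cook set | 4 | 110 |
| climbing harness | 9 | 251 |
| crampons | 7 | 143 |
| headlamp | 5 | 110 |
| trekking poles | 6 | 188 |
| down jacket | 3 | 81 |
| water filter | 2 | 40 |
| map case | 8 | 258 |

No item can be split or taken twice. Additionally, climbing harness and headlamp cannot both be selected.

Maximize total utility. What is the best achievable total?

The ratio ordering already packs tightly: cook set + trekking poles + down jacket + map case, 21 kg, 637.
An exhaustive check of the 256 subsets confirms 637.

637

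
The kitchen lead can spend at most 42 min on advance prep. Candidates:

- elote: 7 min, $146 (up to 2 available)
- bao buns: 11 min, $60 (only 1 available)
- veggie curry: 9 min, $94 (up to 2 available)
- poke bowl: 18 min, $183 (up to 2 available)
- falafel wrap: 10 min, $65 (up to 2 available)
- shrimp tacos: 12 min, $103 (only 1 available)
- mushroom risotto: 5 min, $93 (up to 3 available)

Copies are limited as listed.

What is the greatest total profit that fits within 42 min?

674

The ratio heuristic lands on 2×elote + veggie curry + 3×mushroom risotto (665) but leaves 4 min idle.
Dropping veggie curry frees 9 min; slotting in shrimp tacos (12 min) lifts the total to 674 at 41 min.
No other feasible combination exceeds 674.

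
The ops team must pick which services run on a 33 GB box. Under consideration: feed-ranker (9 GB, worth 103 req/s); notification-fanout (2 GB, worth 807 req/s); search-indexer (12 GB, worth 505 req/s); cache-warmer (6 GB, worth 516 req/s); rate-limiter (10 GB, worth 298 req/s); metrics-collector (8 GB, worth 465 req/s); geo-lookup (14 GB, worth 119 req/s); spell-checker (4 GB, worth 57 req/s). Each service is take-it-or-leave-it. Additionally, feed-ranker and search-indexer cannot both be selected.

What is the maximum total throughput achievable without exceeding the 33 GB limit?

2350

Best packing: notification-fanout + search-indexer + cache-warmer + metrics-collector + spell-checker — 32 GB, 2350 total.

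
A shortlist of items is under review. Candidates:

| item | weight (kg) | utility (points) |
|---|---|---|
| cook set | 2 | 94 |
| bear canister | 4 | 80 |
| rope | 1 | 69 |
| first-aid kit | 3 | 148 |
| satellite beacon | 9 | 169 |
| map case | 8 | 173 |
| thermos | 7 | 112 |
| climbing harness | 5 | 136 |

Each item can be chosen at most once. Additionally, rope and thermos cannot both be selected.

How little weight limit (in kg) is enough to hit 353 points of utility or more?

Minimise kg subject to total utility ≥ 353.
Taking rope + first-aid kit + climbing harness gives 353 (≥ 353) for 9 kg.
Below 9 kg the best achievable stays under 353.

9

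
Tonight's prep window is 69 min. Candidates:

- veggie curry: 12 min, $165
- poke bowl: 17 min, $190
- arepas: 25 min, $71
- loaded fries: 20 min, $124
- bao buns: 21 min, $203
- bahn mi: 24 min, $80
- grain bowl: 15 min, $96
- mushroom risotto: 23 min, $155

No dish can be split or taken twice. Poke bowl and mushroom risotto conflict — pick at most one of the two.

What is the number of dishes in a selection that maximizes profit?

Optimal total is 654.
One optimal bundle: veggie curry + poke bowl + bao buns + grain bowl (65 min).
Any selection reaching 654 contains exactly 4 dishes.

4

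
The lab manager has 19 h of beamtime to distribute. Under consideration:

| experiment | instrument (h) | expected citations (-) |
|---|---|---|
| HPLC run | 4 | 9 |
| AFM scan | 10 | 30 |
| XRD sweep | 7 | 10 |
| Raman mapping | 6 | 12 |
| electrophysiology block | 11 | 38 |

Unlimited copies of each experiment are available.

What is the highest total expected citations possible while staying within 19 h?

Best packing: 2×HPLC run + electrophysiology block — 19 h, 56 total.

56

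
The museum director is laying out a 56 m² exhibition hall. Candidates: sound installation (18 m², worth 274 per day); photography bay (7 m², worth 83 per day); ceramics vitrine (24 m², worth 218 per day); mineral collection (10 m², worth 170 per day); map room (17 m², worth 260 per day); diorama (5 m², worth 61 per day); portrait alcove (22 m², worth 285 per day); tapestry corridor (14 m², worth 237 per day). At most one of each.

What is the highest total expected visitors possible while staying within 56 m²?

854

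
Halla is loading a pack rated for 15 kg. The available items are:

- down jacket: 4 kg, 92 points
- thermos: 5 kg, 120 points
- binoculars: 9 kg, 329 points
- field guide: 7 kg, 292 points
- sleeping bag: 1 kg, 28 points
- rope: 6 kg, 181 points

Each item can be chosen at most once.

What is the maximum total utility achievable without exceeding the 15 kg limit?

510

Ranking by ratio (utility/kg): field guide 41.71, binoculars 36.56, rope 30.17, sleeping bag 28.00.
A density-first pass picks field guide + sleeping bag + rope — 501 at 14 kg.
Dropping field guide and sleeping bag frees 8 kg; slotting in binoculars (9 kg) lifts the total to 510 at 15 kg.
Every other selection either busts 15 kg or fails to beat 510.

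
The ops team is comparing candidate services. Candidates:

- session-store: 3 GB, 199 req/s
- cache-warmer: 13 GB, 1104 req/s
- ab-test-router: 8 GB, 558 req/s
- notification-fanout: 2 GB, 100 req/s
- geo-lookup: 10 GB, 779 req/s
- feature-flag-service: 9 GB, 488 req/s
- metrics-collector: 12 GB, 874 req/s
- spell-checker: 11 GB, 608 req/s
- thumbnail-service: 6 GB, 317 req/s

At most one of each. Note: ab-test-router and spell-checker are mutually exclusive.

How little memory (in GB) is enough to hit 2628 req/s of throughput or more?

34

Look for the lowest-memory combination reaching 2628.
session-store + cache-warmer + ab-test-router + geo-lookup reaches 2640 using 34 GB.
No combination under 34 GB hits 2628.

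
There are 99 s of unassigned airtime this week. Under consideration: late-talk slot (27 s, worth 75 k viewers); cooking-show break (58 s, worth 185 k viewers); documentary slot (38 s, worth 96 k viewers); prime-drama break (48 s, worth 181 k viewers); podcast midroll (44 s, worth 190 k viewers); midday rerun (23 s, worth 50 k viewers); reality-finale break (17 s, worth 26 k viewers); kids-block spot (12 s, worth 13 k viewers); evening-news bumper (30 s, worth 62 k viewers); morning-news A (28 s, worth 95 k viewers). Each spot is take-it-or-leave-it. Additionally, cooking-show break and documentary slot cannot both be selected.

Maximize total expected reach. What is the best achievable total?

371

Ranking by ratio (expected reach/s): podcast midroll 4.32, prime-drama break 3.77, morning-news A 3.39.
Best packing: prime-drama break + podcast midroll — 92 s, 371 total.
Runner-up late-talk slot + podcast midroll + morning-news A tops out at 360.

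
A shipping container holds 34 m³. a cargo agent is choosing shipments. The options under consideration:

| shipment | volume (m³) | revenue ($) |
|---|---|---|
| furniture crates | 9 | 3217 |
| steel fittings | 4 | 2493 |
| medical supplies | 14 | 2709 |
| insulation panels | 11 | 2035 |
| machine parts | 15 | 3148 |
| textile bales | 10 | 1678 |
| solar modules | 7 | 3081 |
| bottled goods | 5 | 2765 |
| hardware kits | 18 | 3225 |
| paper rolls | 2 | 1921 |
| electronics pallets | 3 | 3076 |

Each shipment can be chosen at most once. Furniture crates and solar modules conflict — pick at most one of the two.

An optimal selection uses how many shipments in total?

6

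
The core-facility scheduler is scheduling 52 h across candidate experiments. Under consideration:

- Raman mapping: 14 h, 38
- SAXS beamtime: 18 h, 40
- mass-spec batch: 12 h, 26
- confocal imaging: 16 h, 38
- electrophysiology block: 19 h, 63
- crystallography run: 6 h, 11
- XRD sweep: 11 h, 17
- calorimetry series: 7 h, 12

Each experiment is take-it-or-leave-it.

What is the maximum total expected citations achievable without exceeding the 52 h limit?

141

Greedy by ratio would take Raman mapping + confocal imaging + electrophysiology block: 49 h used, total 139.
Dropping confocal imaging frees 16 h; slotting in SAXS beamtime (18 h) lifts the total to 141 at 51 h.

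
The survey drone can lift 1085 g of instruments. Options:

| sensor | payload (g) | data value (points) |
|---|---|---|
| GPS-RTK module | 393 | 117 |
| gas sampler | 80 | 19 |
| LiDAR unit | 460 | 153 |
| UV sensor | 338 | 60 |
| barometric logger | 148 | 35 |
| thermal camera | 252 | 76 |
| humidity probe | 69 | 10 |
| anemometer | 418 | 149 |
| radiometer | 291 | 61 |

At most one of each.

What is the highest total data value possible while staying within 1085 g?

342

Density check — anemometer 0.36, LiDAR unit 0.33, thermal camera 0.30, GPS-RTK module 0.30 are the best per g.
Greedy by ratio would take gas sampler + LiDAR unit + humidity probe + anemometer: 1027 g used, total 331.
Using the slack differently, GPS-RTK module + thermal camera + anemometer comes to 342 at 1063 g.
Next best is LiDAR unit + barometric logger + anemometer at 337 (1026 g) — short by 5.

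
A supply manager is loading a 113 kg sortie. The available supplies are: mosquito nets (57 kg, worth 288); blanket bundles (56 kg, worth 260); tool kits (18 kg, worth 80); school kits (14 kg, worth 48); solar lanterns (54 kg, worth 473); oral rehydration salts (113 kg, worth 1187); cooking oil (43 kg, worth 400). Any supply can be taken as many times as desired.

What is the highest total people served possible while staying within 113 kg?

1187

Oral rehydration salts uses 113 of the 113 kg and totals 1187.
Nothing else within 113 kg beats 1187.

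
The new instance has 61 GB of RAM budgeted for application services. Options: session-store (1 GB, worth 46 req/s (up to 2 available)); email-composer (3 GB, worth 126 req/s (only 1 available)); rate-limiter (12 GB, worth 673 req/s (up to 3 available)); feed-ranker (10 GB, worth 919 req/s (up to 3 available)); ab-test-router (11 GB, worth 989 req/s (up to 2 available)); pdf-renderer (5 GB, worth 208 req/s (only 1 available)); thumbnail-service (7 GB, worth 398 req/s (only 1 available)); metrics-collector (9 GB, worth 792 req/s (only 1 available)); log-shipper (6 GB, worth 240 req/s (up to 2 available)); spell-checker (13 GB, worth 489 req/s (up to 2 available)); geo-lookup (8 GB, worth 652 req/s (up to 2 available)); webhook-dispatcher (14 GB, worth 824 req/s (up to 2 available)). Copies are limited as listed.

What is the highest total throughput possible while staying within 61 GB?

Density check — feed-ranker 91.90, ab-test-router 89.91, metrics-collector 88.00 are the best per GB.
3×feed-ranker + 2×ab-test-router + metrics-collector uses 61 of the 61 GB and totals 5527.
That's the maximum — no swap from here does better than 5527.

5527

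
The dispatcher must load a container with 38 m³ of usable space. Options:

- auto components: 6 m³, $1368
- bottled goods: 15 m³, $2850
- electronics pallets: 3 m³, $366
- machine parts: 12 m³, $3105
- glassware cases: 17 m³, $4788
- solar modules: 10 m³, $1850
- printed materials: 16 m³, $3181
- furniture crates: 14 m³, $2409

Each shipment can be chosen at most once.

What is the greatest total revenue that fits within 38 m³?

9627

Ranking by ratio (revenue/m³): glassware cases 281.65, machine parts 258.75, auto components 228.00, printed materials 198.81.
Taking auto components + electronics pallets + machine parts + glassware cases: 38 m³ used, 9627 in revenue.
Nothing else within 38 m³ beats 9627.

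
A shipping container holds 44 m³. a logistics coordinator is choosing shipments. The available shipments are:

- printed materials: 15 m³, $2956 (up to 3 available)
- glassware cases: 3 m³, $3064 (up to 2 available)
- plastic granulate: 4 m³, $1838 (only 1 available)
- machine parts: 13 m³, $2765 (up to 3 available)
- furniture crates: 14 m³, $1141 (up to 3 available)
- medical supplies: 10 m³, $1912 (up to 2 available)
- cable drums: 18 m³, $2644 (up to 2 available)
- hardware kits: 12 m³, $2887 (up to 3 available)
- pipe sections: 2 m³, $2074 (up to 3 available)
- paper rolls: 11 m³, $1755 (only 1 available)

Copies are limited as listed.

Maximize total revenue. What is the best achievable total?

20031

Taking the top-ratio shipments first gives 2×glassware cases + plastic granulate + 2×hardware kits + 3×pipe sections for 19962 (40 m³).
Replace hardware kits with printed materials: the trade gains 69 net, giving 20031 at 43 m³.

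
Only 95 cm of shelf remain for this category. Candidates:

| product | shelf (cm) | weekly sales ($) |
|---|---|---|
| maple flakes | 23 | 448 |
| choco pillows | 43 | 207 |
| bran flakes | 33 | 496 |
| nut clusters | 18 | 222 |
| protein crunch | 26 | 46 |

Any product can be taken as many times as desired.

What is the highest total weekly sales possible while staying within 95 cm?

The ratio ordering already packs tightly: 4×maple flakes, 92 cm, 1792.
No other feasible combination exceeds 1792.

1792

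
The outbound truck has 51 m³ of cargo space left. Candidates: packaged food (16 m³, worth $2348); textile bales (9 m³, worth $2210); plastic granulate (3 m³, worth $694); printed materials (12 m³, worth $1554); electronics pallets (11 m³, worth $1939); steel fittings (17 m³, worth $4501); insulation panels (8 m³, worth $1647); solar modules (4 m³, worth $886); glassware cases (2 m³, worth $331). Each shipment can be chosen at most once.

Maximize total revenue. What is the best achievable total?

11514

Density check — steel fittings 264.76, textile bales 245.56, plastic granulate 231.33, solar modules 221.50 are the best per m³.
Filling by ratio: textile bales + plastic granulate + steel fittings + insulation panels + solar modules + glassware cases for 10269, with 8 m³ left unused.
Replace plastic granulate with electronics pallets: the trade gains 1245 net, giving 11514 at 51 m³.
That's the maximum — no swap from here does better than 11514.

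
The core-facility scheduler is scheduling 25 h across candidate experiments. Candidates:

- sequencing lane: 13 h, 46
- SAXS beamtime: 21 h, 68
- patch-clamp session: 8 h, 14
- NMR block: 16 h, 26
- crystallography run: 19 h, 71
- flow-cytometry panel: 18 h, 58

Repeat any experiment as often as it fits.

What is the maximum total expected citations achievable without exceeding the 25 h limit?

71

Crystallography run uses 19 of the 25 h and totals 71.
No other feasible combination exceeds 71.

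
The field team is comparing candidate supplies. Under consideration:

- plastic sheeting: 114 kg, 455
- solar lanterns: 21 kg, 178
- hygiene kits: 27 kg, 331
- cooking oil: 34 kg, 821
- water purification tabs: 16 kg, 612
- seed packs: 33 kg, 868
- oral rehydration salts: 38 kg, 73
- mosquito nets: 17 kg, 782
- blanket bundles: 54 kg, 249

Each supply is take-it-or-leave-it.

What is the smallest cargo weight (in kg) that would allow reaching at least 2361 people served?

Need the lightest bundle worth ≥ 2361.
cooking oil + seed packs + mosquito nets reaches 2471 using 84 kg.
No combination under 84 kg hits 2361.

84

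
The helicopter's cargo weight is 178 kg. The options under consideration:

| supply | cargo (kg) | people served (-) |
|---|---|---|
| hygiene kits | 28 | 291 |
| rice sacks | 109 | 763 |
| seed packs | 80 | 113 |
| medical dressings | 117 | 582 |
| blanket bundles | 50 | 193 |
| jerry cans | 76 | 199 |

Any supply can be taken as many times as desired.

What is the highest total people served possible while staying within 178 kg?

1746

The ratio ordering already packs tightly: 6×hygiene kits, 168 kg, 1746.
Nothing else within 178 kg beats 1746.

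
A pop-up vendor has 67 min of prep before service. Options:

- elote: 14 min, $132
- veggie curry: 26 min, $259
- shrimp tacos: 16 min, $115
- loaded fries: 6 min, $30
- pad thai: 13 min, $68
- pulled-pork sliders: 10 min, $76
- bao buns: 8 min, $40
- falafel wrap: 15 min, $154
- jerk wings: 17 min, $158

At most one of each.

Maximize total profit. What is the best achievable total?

625

Taking the top-ratio dishes first gives elote + veggie curry + pulled-pork sliders + falafel wrap for 621 (65 min).
Replace falafel wrap with jerk wings: the trade gains 4 net, giving 625 at 67 min.
Runner-up elote + veggie curry + pulled-pork sliders + falafel wrap tops out at 621.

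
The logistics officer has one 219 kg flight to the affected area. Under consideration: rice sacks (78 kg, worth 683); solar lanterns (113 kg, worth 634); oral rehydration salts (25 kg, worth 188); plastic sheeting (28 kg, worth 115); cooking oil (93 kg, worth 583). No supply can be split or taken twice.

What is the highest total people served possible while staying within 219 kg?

Filling by ratio: rice sacks + oral rehydration salts + cooking oil for 1454, with 23 kg left unused.
Dropping cooking oil frees 93 kg; slotting in solar lanterns (113 kg) lifts the total to 1505 at 216 kg.
Runner-up rice sacks + oral rehydration salts + cooking oil tops out at 1454.

1505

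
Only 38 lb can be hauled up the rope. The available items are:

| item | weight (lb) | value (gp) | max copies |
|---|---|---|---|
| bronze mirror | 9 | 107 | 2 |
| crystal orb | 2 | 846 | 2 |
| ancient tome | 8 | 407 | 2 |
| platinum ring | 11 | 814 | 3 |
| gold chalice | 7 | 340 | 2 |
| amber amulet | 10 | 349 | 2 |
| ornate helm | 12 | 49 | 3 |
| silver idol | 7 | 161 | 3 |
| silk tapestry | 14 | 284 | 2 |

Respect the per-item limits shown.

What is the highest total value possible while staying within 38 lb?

4134

Ranking by ratio (value/lb): crystal orb 423.00, platinum ring 74.00, ancient tome 50.88.
2×crystal orb + 3×platinum ring uses 37 of the 38 lb and totals 4134.
Every other selection either busts 38 lb or exceeds an availability limit or fails to beat 4134.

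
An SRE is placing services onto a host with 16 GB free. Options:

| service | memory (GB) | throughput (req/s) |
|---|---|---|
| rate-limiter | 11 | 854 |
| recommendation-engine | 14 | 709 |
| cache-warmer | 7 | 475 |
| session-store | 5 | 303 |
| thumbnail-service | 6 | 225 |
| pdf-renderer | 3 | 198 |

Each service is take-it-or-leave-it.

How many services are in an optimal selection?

2

Best achievable throughput is 1157.
One optimal bundle: rate-limiter + session-store (16 GB).
Every optimal selection uses 2 services.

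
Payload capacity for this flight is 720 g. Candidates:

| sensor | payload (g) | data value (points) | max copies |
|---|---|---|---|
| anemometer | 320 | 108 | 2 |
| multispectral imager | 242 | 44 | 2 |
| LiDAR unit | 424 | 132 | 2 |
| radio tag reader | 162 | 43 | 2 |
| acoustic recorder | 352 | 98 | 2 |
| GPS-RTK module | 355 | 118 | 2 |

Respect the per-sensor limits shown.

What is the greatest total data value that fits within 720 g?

236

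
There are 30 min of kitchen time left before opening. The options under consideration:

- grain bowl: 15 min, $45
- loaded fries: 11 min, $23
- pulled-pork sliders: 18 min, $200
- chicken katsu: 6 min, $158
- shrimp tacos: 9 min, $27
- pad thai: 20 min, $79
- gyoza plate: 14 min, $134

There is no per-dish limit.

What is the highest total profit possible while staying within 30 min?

Best packing: 5×chicken katsu — 30 min, 790 total.
Nothing else within 30 min beats 790.

790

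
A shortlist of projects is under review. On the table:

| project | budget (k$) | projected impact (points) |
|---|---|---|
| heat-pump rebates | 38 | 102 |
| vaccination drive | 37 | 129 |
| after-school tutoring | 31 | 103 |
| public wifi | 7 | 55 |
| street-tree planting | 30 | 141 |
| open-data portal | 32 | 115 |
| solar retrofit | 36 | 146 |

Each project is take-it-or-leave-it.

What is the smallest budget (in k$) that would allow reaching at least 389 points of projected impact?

Minimise k$ subject to total projected impact ≥ 389.
after-school tutoring + street-tree planting + solar retrofit reaches 390 using 97 k$.
No combination under 97 k$ hits 389.

97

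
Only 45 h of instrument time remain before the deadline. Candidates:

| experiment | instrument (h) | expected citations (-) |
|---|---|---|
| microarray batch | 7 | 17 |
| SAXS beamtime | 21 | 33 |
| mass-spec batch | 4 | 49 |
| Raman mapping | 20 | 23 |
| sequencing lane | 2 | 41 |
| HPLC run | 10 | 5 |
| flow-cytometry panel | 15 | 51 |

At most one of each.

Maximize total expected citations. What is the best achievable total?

By expected citations per h: sequencing lane 20.50, mass-spec batch 12.25, flow-cytometry panel 3.40, microarray batch 2.43 lead.
Filling by ratio: microarray batch + mass-spec batch + sequencing lane + HPLC run + flow-cytometry panel for 163, with 7 h left unused.
Replace microarray batch and HPLC run with SAXS beamtime: the trade gains 11 net, giving 174 at 42 h.

174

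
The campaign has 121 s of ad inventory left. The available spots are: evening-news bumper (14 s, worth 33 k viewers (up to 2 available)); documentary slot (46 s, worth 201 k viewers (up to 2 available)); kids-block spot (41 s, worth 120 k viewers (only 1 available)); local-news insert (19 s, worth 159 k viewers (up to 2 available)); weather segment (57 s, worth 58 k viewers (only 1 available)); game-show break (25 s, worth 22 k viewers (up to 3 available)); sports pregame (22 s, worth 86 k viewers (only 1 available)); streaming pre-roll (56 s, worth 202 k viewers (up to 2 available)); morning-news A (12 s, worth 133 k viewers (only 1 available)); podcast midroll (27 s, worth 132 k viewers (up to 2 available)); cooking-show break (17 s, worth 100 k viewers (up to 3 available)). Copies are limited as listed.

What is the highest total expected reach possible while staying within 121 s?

Density check — morning-news A 11.08, local-news insert 8.37, cooking-show break 5.88 are the best per s.
Filling by ratio: evening-news bumper + 2×local-news insert + morning-news A + 3×cooking-show break for 784, with 6 s left unused.
Replace evening-news bumper and 2×cooking-show break with 2×podcast midroll: the trade gains 31 net, giving 815 at 121 s.
Nothing else within 121 s beats 815.

815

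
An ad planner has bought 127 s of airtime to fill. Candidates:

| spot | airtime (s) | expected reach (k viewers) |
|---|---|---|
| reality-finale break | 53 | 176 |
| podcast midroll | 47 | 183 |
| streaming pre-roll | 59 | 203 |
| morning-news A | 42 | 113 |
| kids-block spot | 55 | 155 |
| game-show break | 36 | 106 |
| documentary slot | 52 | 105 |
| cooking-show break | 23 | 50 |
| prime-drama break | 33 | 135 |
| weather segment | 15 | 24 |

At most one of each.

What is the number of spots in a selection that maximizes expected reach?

The maximum expected reach within 127 s is 431.
podcast midroll + morning-news A + prime-drama break hits 431 at 122 s.
Every optimal selection uses 3 spots.

3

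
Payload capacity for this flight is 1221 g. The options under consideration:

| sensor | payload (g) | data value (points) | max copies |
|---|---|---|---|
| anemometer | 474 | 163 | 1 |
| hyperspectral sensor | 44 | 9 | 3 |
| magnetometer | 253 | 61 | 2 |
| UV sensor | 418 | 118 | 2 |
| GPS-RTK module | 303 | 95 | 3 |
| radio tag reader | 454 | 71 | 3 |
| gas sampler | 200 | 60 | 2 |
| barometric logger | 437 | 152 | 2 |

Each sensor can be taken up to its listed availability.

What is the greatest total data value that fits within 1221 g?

By data value per g: barometric logger 0.35, anemometer 0.34, GPS-RTK module 0.31, gas sampler 0.30 lead.
A density-first pass picks hyperspectral sensor + GPS-RTK module + 2×barometric logger — 408 at 1221 g.
The 481 g tied up in hyperspectral sensor and barometric logger is better spent on anemometer — total rises to 410 (1214 g).

410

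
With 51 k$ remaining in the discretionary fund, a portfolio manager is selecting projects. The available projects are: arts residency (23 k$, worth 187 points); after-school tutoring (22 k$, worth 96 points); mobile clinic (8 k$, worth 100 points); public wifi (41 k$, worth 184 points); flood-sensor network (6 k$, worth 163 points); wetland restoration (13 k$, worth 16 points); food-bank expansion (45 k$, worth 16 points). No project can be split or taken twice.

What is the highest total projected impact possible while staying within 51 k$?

466

By projected impact per k$: flood-sensor network 27.17, mobile clinic 12.50, arts residency 8.13, public wifi 4.49 lead.
Best packing: arts residency + mobile clinic + flood-sensor network + wetland restoration — 50 k$, 466 total.
An exhaustive check of the 128 subsets confirms 466.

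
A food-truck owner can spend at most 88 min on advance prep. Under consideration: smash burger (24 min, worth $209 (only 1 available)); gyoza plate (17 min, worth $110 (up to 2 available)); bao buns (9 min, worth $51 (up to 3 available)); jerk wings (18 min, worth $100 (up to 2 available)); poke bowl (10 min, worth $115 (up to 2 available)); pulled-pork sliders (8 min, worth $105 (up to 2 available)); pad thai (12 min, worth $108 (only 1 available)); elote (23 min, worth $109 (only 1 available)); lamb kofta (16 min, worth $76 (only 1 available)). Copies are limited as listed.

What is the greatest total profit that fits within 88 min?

833

The ratio heuristic lands on smash burger + bao buns + 2×poke bowl + 2×pulled-pork sliders + pad thai (808) but leaves 7 min idle.
Replace bao buns with lamb kofta: the trade gains 25 net, giving 833 at 88 min.
Nothing else within 88 min beats 833.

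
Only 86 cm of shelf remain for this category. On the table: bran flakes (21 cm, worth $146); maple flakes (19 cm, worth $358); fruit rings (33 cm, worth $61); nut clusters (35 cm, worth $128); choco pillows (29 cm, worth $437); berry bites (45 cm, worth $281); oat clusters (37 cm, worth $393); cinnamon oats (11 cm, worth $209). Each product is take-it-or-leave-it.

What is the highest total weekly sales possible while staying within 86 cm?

1188

The ratio heuristic lands on bran flakes + maple flakes + choco pillows + cinnamon oats (1150) but leaves 6 cm idle.
Dropping bran flakes and cinnamon oats frees 32 cm; slotting in oat clusters (37 cm) lifts the total to 1188 at 85 cm.
No other feasible combination exceeds 1188.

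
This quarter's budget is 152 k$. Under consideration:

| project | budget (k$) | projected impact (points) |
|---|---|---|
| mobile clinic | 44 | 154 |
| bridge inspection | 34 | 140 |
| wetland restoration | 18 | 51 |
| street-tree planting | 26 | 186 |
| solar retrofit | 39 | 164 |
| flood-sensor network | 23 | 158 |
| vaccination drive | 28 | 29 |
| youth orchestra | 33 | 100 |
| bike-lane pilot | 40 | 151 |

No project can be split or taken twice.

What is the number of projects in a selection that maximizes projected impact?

The maximum projected impact within 152 k$ is 713.
mobile clinic + wetland restoration + street-tree planting + solar retrofit + flood-sensor network hits 713 at 150 k$.
Every optimal selection uses 5 projects.

5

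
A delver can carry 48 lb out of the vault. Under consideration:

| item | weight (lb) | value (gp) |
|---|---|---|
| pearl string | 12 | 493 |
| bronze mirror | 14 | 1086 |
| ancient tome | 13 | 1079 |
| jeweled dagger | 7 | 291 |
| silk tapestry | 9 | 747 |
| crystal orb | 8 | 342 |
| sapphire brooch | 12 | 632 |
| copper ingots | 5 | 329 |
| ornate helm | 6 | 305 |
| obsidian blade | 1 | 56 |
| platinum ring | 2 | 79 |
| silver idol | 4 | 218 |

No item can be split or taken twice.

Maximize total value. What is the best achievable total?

Taking the top-ratio items first gives bronze mirror + ancient tome + silk tapestry + copper ingots + obsidian blade + platinum ring + silver idol for 3594 (48 lb).
Replace platinum ring and silver idol with ornate helm: the trade gains 8 net, giving 3602 at 48 lb.

3602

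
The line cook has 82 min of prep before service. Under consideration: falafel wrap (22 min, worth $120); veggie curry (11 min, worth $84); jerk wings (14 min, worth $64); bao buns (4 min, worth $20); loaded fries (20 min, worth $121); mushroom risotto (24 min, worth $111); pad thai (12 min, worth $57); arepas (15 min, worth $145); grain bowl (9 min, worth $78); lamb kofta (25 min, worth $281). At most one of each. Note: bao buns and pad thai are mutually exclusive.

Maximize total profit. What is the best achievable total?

709

Taking veggie curry + loaded fries + arepas + grain bowl + lamb kofta: 80 min used, 709 in profit.
No other feasible combination exceeds 709.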